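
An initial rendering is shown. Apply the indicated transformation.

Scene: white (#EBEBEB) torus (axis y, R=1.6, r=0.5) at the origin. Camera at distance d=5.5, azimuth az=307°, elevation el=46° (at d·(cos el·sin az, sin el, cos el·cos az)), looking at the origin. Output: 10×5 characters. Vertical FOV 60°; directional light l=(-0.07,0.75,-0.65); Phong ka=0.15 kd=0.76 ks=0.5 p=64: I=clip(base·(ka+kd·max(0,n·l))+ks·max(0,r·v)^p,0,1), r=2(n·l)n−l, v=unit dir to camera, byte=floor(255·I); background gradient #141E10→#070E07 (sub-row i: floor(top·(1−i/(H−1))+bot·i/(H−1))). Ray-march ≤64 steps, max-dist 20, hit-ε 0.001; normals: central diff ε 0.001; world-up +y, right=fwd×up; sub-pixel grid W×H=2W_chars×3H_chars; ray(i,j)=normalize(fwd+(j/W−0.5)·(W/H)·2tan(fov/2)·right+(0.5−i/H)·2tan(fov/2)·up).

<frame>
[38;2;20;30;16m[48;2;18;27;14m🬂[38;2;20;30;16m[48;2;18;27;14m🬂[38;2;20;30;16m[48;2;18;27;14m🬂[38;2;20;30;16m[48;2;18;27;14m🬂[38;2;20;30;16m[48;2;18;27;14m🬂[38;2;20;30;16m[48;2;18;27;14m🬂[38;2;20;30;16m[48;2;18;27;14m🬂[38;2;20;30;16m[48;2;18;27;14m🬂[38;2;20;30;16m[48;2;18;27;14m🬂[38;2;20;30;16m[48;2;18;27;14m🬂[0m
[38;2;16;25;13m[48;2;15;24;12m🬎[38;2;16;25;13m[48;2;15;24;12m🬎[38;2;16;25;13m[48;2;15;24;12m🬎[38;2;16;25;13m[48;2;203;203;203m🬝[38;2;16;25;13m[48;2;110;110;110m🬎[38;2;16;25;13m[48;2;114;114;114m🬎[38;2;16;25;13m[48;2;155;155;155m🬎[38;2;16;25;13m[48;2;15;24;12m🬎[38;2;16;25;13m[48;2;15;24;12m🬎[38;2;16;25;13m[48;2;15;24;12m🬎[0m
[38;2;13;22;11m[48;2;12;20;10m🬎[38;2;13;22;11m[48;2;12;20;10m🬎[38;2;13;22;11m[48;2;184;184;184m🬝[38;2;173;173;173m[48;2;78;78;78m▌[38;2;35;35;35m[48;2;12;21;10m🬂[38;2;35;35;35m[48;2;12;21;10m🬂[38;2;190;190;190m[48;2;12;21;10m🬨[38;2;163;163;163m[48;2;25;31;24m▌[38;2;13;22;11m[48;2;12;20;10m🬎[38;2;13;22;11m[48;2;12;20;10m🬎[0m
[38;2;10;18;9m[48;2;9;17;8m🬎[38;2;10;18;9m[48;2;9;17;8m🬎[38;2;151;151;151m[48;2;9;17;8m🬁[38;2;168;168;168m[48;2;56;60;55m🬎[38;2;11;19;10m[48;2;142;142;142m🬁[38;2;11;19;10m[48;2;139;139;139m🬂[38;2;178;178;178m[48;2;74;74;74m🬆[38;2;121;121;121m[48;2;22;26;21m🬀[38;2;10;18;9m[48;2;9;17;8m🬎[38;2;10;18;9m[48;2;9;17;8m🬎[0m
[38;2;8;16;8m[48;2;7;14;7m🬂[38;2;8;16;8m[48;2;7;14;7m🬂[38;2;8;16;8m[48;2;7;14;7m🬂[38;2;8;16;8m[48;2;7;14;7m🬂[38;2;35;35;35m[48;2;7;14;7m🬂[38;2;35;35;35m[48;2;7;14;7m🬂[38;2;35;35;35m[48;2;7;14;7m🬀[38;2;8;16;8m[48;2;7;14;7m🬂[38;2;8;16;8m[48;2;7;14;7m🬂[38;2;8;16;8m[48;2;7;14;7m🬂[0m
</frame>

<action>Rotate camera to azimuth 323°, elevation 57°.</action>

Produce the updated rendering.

<frame>
[38;2;20;30;16m[48;2;18;27;14m🬂[38;2;20;30;16m[48;2;18;27;14m🬂[38;2;20;30;16m[48;2;18;27;14m🬂[38;2;20;30;16m[48;2;18;27;14m🬂[38;2;20;30;16m[48;2;18;27;14m🬂[38;2;20;30;16m[48;2;18;27;14m🬂[38;2;20;30;16m[48;2;18;27;14m🬂[38;2;20;30;16m[48;2;18;27;14m🬂[38;2;20;30;16m[48;2;18;27;14m🬂[38;2;20;30;16m[48;2;18;27;14m🬂[0m
[38;2;16;25;13m[48;2;15;24;12m🬎[38;2;16;25;13m[48;2;15;24;12m🬎[38;2;16;25;13m[48;2;15;24;12m🬎[38;2;16;25;13m[48;2;176;176;176m🬝[38;2;36;41;34m[48;2;179;179;179m🬴[38;2;38;42;36m[48;2;170;170;170m🬰[38;2;16;25;13m[48;2;156;156;156m🬎[38;2;16;25;13m[48;2;15;24;12m🬎[38;2;16;25;13m[48;2;15;24;12m🬎[38;2;16;25;13m[48;2;15;24;12m🬎[0m
[38;2;13;22;11m[48;2;12;20;10m🬎[38;2;13;22;11m[48;2;12;20;10m🬎[38;2;13;22;11m[48;2;169;169;169m🬝[38;2;176;176;176m[48;2;80;80;80m▌[38;2;35;35;35m[48;2;12;21;10m🬀[38;2;13;22;11m[48;2;12;20;10m🬎[38;2;37;42;35m[48;2;188;188;188m▌[38;2;169;169;169m[48;2;27;33;26m▌[38;2;13;22;11m[48;2;12;20;10m🬎[38;2;13;22;11m[48;2;12;20;10m🬎[0m
[38;2;10;18;9m[48;2;9;17;8m🬎[38;2;10;18;9m[48;2;9;17;8m🬎[38;2;132;132;132m[48;2;9;17;8m🬁[38;2;154;154;154m[48;2;58;58;58m🬬[38;2;11;19;10m[48;2;162;162;162m🬂[38;2;11;19;10m[48;2;175;175;175m🬂[38;2;40;44;40m[48;2;167;167;167m🬟[38;2;112;112;112m[48;2;22;26;21m🬄[38;2;10;18;9m[48;2;9;17;8m🬎[38;2;10;18;9m[48;2;9;17;8m🬎[0m
[38;2;8;16;8m[48;2;7;14;7m🬂[38;2;8;16;8m[48;2;7;14;7m🬂[38;2;8;16;8m[48;2;7;14;7m🬂[38;2;8;16;8m[48;2;7;14;7m🬂[38;2;66;66;66m[48;2;7;14;7m🬂[38;2;64;64;64m[48;2;7;14;7m🬂[38;2;35;35;35m[48;2;7;14;7m🬀[38;2;8;16;8m[48;2;7;14;7m🬂[38;2;8;16;8m[48;2;7;14;7m🬂[38;2;8;16;8m[48;2;7;14;7m🬂[0m
</frame>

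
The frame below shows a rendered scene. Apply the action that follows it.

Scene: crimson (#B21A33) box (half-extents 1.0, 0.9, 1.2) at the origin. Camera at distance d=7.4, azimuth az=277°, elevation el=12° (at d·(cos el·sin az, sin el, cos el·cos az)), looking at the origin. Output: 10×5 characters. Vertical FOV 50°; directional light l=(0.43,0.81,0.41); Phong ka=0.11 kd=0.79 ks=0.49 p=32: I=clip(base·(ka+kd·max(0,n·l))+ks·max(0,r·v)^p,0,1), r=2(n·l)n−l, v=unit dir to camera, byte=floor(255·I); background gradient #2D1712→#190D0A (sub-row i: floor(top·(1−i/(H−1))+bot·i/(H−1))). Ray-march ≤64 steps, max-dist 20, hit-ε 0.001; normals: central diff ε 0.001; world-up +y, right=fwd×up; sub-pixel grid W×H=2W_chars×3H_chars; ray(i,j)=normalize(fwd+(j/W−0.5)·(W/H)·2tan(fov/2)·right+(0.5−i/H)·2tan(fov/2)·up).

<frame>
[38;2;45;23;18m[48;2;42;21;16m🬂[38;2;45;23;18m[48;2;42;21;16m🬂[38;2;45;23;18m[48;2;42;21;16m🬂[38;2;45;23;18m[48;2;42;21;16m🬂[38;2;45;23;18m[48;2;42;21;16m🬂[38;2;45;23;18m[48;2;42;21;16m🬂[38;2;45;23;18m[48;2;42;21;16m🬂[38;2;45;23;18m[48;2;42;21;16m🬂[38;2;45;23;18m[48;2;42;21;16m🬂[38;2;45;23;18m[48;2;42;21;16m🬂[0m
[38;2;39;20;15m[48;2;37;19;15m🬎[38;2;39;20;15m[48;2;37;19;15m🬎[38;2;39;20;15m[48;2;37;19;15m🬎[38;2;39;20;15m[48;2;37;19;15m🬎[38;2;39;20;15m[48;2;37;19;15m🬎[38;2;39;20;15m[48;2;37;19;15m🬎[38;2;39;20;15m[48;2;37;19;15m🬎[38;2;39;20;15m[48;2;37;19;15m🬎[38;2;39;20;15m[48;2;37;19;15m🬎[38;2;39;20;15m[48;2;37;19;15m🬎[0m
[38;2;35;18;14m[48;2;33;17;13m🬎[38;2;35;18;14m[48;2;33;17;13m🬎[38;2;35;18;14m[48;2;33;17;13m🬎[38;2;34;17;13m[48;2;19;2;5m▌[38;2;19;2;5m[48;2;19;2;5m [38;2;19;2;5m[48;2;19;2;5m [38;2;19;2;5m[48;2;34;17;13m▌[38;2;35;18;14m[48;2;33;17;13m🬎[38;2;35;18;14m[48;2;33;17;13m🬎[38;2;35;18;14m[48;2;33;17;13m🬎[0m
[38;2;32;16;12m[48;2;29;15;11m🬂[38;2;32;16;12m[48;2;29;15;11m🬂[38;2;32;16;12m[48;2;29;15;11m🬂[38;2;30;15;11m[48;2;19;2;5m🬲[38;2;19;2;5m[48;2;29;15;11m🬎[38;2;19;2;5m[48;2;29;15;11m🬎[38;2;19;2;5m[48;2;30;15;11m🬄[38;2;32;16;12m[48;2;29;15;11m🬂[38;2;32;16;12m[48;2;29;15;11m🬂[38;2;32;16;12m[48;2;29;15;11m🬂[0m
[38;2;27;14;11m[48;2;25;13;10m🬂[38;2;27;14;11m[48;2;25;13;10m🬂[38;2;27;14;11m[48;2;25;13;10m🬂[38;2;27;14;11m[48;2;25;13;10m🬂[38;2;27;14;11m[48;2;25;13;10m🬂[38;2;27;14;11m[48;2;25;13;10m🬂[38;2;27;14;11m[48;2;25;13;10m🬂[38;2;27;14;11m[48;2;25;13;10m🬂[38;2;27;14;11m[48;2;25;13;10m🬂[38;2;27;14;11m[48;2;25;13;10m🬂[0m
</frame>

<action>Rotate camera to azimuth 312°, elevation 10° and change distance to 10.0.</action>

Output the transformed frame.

<frame>
[38;2;45;23;18m[48;2;42;21;16m🬂[38;2;45;23;18m[48;2;42;21;16m🬂[38;2;45;23;18m[48;2;42;21;16m🬂[38;2;45;23;18m[48;2;42;21;16m🬂[38;2;45;23;18m[48;2;42;21;16m🬂[38;2;45;23;18m[48;2;42;21;16m🬂[38;2;45;23;18m[48;2;42;21;16m🬂[38;2;45;23;18m[48;2;42;21;16m🬂[38;2;45;23;18m[48;2;42;21;16m🬂[38;2;45;23;18m[48;2;42;21;16m🬂[0m
[38;2;39;20;15m[48;2;37;19;15m🬎[38;2;39;20;15m[48;2;37;19;15m🬎[38;2;39;20;15m[48;2;37;19;15m🬎[38;2;39;20;15m[48;2;37;19;15m🬎[38;2;39;20;15m[48;2;37;19;15m🬎[38;2;39;20;15m[48;2;37;19;15m🬎[38;2;39;20;15m[48;2;37;19;15m🬎[38;2;39;20;15m[48;2;37;19;15m🬎[38;2;39;20;15m[48;2;37;19;15m🬎[38;2;39;20;15m[48;2;37;19;15m🬎[0m
[38;2;35;18;14m[48;2;33;17;13m🬎[38;2;35;18;14m[48;2;33;17;13m🬎[38;2;35;18;14m[48;2;33;17;13m🬎[38;2;35;18;14m[48;2;33;17;13m🬎[38;2;133;19;38m[48;2;19;2;5m🬂[38;2;105;15;30m[48;2;19;2;5m🬨[38;2;77;11;22m[48;2;35;17;13m🬓[38;2;35;18;14m[48;2;33;17;13m🬎[38;2;35;18;14m[48;2;33;17;13m🬎[38;2;35;18;14m[48;2;33;17;13m🬎[0m
[38;2;32;16;12m[48;2;29;15;11m🬂[38;2;32;16;12m[48;2;29;15;11m🬂[38;2;32;16;12m[48;2;29;15;11m🬂[38;2;32;16;12m[48;2;29;15;11m🬂[38;2;19;2;5m[48;2;29;15;11m🬂[38;2;27;12;10m[48;2;77;11;22m🬺[38;2;77;11;22m[48;2;30;15;11m🬀[38;2;32;16;12m[48;2;29;15;11m🬂[38;2;32;16;12m[48;2;29;15;11m🬂[38;2;32;16;12m[48;2;29;15;11m🬂[0m
[38;2;27;14;11m[48;2;25;13;10m🬂[38;2;27;14;11m[48;2;25;13;10m🬂[38;2;27;14;11m[48;2;25;13;10m🬂[38;2;27;14;11m[48;2;25;13;10m🬂[38;2;27;14;11m[48;2;25;13;10m🬂[38;2;27;14;11m[48;2;25;13;10m🬂[38;2;27;14;11m[48;2;25;13;10m🬂[38;2;27;14;11m[48;2;25;13;10m🬂[38;2;27;14;11m[48;2;25;13;10m🬂[38;2;27;14;11m[48;2;25;13;10m🬂[0m
</frame>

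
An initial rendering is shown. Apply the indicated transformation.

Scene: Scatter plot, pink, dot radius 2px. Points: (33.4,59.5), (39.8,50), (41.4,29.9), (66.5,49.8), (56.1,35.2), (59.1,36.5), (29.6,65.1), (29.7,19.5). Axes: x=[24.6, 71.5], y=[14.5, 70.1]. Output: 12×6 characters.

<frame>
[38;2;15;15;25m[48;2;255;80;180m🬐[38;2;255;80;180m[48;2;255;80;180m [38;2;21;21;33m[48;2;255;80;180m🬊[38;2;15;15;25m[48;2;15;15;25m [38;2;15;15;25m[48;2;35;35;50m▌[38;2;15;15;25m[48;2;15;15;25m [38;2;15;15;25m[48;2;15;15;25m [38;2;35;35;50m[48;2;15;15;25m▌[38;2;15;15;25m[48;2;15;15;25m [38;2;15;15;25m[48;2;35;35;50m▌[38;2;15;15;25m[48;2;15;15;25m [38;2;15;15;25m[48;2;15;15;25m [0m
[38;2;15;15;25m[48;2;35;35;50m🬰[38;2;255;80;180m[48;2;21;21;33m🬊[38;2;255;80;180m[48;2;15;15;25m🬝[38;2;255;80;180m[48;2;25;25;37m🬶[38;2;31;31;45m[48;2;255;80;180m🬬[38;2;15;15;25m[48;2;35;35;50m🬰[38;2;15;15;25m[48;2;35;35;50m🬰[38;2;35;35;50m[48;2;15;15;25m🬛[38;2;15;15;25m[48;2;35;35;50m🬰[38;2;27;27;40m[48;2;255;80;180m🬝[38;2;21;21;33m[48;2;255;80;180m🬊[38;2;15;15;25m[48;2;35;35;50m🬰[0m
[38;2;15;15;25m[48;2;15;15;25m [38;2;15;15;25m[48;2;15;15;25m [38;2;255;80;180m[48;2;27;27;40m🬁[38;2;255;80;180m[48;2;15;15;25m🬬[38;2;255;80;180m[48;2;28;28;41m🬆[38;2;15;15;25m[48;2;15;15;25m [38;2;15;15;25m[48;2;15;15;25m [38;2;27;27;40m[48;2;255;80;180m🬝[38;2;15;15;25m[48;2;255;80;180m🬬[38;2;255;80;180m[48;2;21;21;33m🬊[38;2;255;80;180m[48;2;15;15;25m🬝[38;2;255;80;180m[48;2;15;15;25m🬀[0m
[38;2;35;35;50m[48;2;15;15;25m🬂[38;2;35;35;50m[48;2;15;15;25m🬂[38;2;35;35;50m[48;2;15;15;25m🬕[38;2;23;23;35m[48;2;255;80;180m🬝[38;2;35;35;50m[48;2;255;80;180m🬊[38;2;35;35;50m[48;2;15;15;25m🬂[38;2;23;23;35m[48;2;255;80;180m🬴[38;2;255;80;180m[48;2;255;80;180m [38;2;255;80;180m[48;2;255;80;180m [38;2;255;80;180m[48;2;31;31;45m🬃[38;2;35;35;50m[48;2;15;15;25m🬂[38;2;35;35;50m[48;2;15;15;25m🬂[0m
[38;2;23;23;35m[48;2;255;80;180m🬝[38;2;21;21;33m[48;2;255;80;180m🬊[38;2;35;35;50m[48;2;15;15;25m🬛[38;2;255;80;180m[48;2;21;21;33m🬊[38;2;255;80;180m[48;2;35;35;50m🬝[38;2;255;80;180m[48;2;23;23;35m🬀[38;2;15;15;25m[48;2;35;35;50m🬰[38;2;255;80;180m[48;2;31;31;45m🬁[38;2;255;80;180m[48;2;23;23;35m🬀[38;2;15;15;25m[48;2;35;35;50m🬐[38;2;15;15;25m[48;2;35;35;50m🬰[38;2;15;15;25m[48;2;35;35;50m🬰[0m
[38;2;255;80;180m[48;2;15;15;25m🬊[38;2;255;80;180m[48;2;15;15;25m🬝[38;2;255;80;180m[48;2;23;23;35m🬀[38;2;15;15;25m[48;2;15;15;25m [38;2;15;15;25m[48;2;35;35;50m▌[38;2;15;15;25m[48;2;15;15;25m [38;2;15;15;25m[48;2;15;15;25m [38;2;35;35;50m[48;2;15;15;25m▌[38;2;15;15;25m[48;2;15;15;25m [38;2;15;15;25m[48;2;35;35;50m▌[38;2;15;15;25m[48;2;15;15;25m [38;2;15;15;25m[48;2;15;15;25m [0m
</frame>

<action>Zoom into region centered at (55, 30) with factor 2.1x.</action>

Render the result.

<frame>
[38;2;15;15;25m[48;2;15;15;25m [38;2;15;15;25m[48;2;15;15;25m [38;2;35;35;50m[48;2;15;15;25m▌[38;2;15;15;25m[48;2;15;15;25m [38;2;15;15;25m[48;2;35;35;50m▌[38;2;15;15;25m[48;2;15;15;25m [38;2;15;15;25m[48;2;15;15;25m [38;2;27;27;40m[48;2;255;80;180m🬝[38;2;15;15;25m[48;2;15;15;25m [38;2;15;15;25m[48;2;35;35;50m▌[38;2;15;15;25m[48;2;15;15;25m [38;2;15;15;25m[48;2;15;15;25m [0m
[38;2;15;15;25m[48;2;35;35;50m🬰[38;2;15;15;25m[48;2;35;35;50m🬰[38;2;35;35;50m[48;2;15;15;25m🬛[38;2;15;15;25m[48;2;35;35;50m🬰[38;2;15;15;25m[48;2;35;35;50m🬐[38;2;21;21;33m[48;2;255;80;180m🬆[38;2;255;80;180m[48;2;15;15;25m🬺[38;2;255;80;180m[48;2;255;80;180m [38;2;255;80;180m[48;2;15;15;25m🬛[38;2;15;15;25m[48;2;35;35;50m🬐[38;2;15;15;25m[48;2;35;35;50m🬰[38;2;15;15;25m[48;2;35;35;50m🬰[0m
[38;2;15;15;25m[48;2;15;15;25m [38;2;15;15;25m[48;2;15;15;25m [38;2;35;35;50m[48;2;15;15;25m▌[38;2;15;15;25m[48;2;15;15;25m [38;2;15;15;25m[48;2;35;35;50m▌[38;2;15;15;25m[48;2;255;80;180m🬺[38;2;255;80;180m[48;2;15;15;25m🬆[38;2;255;80;180m[48;2;27;27;40m🬁[38;2;15;15;25m[48;2;15;15;25m [38;2;15;15;25m[48;2;35;35;50m▌[38;2;15;15;25m[48;2;15;15;25m [38;2;15;15;25m[48;2;15;15;25m [0m
[38;2;35;35;50m[48;2;15;15;25m🬂[38;2;35;35;50m[48;2;15;15;25m🬂[38;2;35;35;50m[48;2;15;15;25m🬕[38;2;35;35;50m[48;2;15;15;25m🬂[38;2;35;35;50m[48;2;15;15;25m🬨[38;2;35;35;50m[48;2;15;15;25m🬂[38;2;35;35;50m[48;2;15;15;25m🬂[38;2;35;35;50m[48;2;15;15;25m🬕[38;2;35;35;50m[48;2;15;15;25m🬂[38;2;35;35;50m[48;2;15;15;25m🬨[38;2;35;35;50m[48;2;15;15;25m🬂[38;2;35;35;50m[48;2;15;15;25m🬂[0m
[38;2;15;15;25m[48;2;35;35;50m🬰[38;2;15;15;25m[48;2;35;35;50m🬰[38;2;35;35;50m[48;2;15;15;25m🬛[38;2;15;15;25m[48;2;35;35;50m🬰[38;2;15;15;25m[48;2;35;35;50m🬐[38;2;15;15;25m[48;2;35;35;50m🬰[38;2;15;15;25m[48;2;35;35;50m🬰[38;2;35;35;50m[48;2;15;15;25m🬛[38;2;15;15;25m[48;2;35;35;50m🬰[38;2;15;15;25m[48;2;35;35;50m🬐[38;2;15;15;25m[48;2;35;35;50m🬰[38;2;15;15;25m[48;2;35;35;50m🬰[0m
[38;2;15;15;25m[48;2;15;15;25m [38;2;15;15;25m[48;2;15;15;25m [38;2;35;35;50m[48;2;15;15;25m▌[38;2;15;15;25m[48;2;15;15;25m [38;2;15;15;25m[48;2;35;35;50m▌[38;2;15;15;25m[48;2;15;15;25m [38;2;15;15;25m[48;2;15;15;25m [38;2;35;35;50m[48;2;15;15;25m▌[38;2;15;15;25m[48;2;15;15;25m [38;2;15;15;25m[48;2;35;35;50m▌[38;2;15;15;25m[48;2;15;15;25m [38;2;15;15;25m[48;2;15;15;25m [0m
</frame>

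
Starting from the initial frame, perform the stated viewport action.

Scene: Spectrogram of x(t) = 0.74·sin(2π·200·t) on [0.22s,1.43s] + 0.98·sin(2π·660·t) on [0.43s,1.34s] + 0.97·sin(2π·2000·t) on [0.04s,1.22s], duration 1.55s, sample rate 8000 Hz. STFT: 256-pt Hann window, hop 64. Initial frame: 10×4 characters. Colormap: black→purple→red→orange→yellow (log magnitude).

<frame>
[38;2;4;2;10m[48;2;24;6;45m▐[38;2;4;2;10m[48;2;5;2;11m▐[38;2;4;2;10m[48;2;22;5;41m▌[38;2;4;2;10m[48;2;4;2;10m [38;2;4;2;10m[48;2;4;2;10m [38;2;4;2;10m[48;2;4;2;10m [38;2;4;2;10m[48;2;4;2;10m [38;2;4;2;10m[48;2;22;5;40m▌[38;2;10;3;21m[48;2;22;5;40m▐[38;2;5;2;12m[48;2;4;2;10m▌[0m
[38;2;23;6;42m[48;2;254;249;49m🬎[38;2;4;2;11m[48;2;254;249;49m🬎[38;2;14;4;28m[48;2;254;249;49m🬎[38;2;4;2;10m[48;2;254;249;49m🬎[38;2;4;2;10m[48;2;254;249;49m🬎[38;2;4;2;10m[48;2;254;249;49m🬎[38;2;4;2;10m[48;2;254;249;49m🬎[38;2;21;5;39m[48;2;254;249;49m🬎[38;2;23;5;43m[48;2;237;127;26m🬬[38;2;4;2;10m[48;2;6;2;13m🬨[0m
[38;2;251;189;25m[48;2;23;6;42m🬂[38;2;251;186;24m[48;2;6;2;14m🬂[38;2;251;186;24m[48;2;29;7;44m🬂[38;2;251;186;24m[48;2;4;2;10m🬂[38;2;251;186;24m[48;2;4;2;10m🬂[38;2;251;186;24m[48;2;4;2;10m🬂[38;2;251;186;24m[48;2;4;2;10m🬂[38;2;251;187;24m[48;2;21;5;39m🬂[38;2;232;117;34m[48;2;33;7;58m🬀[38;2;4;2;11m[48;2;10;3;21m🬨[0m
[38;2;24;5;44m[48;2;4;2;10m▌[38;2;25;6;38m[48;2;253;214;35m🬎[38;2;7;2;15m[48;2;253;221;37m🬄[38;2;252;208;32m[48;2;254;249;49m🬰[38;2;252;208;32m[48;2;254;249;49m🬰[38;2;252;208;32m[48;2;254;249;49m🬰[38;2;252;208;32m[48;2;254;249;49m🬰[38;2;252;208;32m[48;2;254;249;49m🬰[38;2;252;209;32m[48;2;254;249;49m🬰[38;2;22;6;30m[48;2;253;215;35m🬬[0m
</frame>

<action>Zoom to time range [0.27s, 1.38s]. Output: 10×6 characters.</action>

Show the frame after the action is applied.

<frame>
[38;2;4;2;10m[48;2;4;2;10m [38;2;4;2;10m[48;2;23;5;41m▐[38;2;4;2;10m[48;2;4;2;10m [38;2;4;2;10m[48;2;4;2;10m [38;2;4;2;10m[48;2;4;2;10m [38;2;4;2;10m[48;2;4;2;10m [38;2;4;2;10m[48;2;4;2;10m [38;2;4;2;10m[48;2;4;2;10m [38;2;4;2;10m[48;2;22;5;41m▌[38;2;4;2;10m[48;2;11;3;22m▌[0m
[38;2;4;2;10m[48;2;4;2;10m [38;2;4;2;10m[48;2;24;6;44m▐[38;2;4;2;10m[48;2;4;2;10m [38;2;4;2;10m[48;2;4;2;10m [38;2;4;2;10m[48;2;4;2;10m [38;2;4;2;10m[48;2;4;2;10m [38;2;4;2;10m[48;2;4;2;10m [38;2;4;2;10m[48;2;4;2;10m [38;2;4;2;10m[48;2;29;7;52m▌[38;2;4;2;10m[48;2;12;3;24m▌[0m
[38;2;4;2;10m[48;2;254;249;49m🬎[38;2;15;4;29m[48;2;254;249;49m🬎[38;2;4;2;10m[48;2;254;249;49m🬎[38;2;4;2;10m[48;2;254;249;49m🬎[38;2;4;2;10m[48;2;254;249;49m🬎[38;2;4;2;10m[48;2;254;249;49m🬎[38;2;4;2;10m[48;2;254;249;49m🬎[38;2;4;2;10m[48;2;254;249;49m🬎[38;2;32;8;45m[48;2;254;249;49m🬎[38;2;4;2;10m[48;2;15;4;28m▌[0m
[38;2;251;186;24m[48;2;4;2;10m🬂[38;2;251;186;24m[48;2;21;5;39m🬂[38;2;251;186;24m[48;2;4;2;10m🬂[38;2;251;186;24m[48;2;4;2;10m🬂[38;2;251;186;24m[48;2;4;2;10m🬂[38;2;251;186;24m[48;2;4;2;10m🬂[38;2;251;186;24m[48;2;4;2;10m🬂[38;2;251;186;24m[48;2;4;2;10m🬂[38;2;251;189;25m[48;2;32;8;45m🬂[38;2;4;2;10m[48;2;23;5;42m▌[0m
[38;2;4;2;10m[48;2;4;2;10m [38;2;40;10;48m[48;2;252;204;31m🬎[38;2;4;2;10m[48;2;252;202;30m🬎[38;2;4;2;10m[48;2;252;202;30m🬎[38;2;4;2;10m[48;2;252;202;30m🬎[38;2;4;2;10m[48;2;252;202;30m🬎[38;2;4;2;10m[48;2;252;202;30m🬎[38;2;4;2;10m[48;2;252;202;30m🬎[38;2;17;4;32m[48;2;252;202;30m🬎[38;2;28;7;43m[48;2;252;202;30m🬎[0m
[38;2;5;2;11m[48;2;216;130;58m🬂[38;2;253;230;41m[48;2;187;48;80m🬰[38;2;253;232;42m[48;2;179;46;81m🬰[38;2;253;232;42m[48;2;179;46;81m🬰[38;2;253;232;42m[48;2;179;46;81m🬰[38;2;253;232;42m[48;2;179;46;81m🬰[38;2;253;232;42m[48;2;179;46;81m🬰[38;2;253;232;42m[48;2;179;46;81m🬰[38;2;253;232;42m[48;2;182;46;81m🬰[38;2;253;232;42m[48;2;189;49;79m🬰[0m
</frame>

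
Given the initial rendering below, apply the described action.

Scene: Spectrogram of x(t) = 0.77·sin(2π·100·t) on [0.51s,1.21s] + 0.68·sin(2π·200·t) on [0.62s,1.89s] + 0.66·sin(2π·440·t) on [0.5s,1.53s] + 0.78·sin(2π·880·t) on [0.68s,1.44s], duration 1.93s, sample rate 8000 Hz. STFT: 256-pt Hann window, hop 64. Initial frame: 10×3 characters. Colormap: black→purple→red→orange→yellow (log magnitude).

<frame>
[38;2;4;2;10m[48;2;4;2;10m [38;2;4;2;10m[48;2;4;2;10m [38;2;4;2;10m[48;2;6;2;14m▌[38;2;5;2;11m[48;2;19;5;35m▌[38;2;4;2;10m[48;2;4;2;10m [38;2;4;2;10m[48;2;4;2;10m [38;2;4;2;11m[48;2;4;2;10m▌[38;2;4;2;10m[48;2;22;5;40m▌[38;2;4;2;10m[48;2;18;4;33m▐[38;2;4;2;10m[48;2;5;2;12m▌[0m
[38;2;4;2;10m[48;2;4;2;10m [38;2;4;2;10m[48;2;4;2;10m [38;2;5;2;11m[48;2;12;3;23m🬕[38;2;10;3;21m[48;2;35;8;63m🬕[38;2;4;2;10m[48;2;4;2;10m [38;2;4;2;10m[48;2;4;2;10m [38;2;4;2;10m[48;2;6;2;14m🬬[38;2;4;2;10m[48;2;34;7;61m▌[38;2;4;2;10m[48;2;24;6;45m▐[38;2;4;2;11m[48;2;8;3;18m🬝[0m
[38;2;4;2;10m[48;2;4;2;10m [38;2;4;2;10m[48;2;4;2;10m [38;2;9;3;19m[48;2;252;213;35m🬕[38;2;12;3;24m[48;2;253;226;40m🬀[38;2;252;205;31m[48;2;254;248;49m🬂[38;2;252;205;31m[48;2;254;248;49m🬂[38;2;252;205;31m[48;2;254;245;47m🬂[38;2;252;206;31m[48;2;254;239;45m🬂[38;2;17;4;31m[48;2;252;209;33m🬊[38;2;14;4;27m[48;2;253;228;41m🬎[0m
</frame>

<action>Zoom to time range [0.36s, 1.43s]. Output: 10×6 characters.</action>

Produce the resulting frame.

<frame>
[38;2;4;2;10m[48;2;4;2;10m [38;2;6;2;14m[48;2;4;2;10m▌[38;2;5;2;11m[48;2;11;3;22m▌[38;2;4;2;10m[48;2;18;5;34m▐[38;2;4;2;10m[48;2;4;2;10m [38;2;4;2;10m[48;2;4;2;10m [38;2;4;2;10m[48;2;4;2;10m [38;2;4;2;10m[48;2;4;2;10m [38;2;4;2;11m[48;2;4;2;10m▌[38;2;4;2;10m[48;2;4;2;10m [0m
[38;2;4;2;10m[48;2;4;2;10m [38;2;7;2;15m[48;2;4;2;10m▌[38;2;5;2;12m[48;2;12;3;24m▌[38;2;4;2;10m[48;2;20;5;36m▐[38;2;4;2;10m[48;2;4;2;10m [38;2;4;2;10m[48;2;4;2;10m [38;2;4;2;10m[48;2;4;2;10m [38;2;4;2;10m[48;2;4;2;10m [38;2;4;2;11m[48;2;4;2;10m▌[38;2;4;2;10m[48;2;4;2;10m [0m
[38;2;4;2;10m[48;2;4;2;10m [38;2;4;2;10m[48;2;8;2;17m▐[38;2;5;2;12m[48;2;14;4;27m▌[38;2;4;2;10m[48;2;23;5;43m▐[38;2;4;2;10m[48;2;4;2;10m [38;2;4;2;10m[48;2;4;2;10m [38;2;4;2;10m[48;2;4;2;10m [38;2;4;2;10m[48;2;4;2;10m [38;2;4;2;10m[48;2;5;2;11m▐[38;2;4;2;10m[48;2;4;2;10m [0m
[38;2;4;2;10m[48;2;4;2;10m [38;2;4;2;10m[48;2;12;3;23m▐[38;2;7;2;15m[48;2;21;5;39m▌[38;2;4;2;10m[48;2;35;8;62m▐[38;2;4;2;10m[48;2;4;2;10m [38;2;4;2;10m[48;2;4;2;10m [38;2;4;2;10m[48;2;4;2;10m [38;2;4;2;10m[48;2;4;2;10m [38;2;4;2;10m[48;2;6;2;13m🬨[38;2;4;2;10m[48;2;4;2;10m [0m
[38;2;4;2;10m[48;2;4;2;10m [38;2;7;2;15m[48;2;35;8;62m🬨[38;2;19;5;36m[48;2;155;39;82m🬕[38;2;41;10;49m[48;2;253;227;40m🬂[38;2;4;2;11m[48;2;253;227;40m🬂[38;2;4;2;11m[48;2;253;227;40m🬂[38;2;4;2;11m[48;2;253;227;40m🬂[38;2;4;2;11m[48;2;253;227;40m🬂[38;2;6;2;14m[48;2;253;227;40m🬂[38;2;4;2;11m[48;2;253;227;40m🬂[0m
[38;2;4;2;10m[48;2;4;2;10m [38;2;251;179;21m[48;2;254;240;45m🬂[38;2;251;180;21m[48;2;254;242;46m🬂[38;2;251;179;21m[48;2;254;241;46m🬂[38;2;251;179;21m[48;2;254;241;46m🬂[38;2;251;179;21m[48;2;254;241;46m🬂[38;2;251;179;21m[48;2;254;241;46m🬂[38;2;251;179;21m[48;2;254;241;46m🬂[38;2;251;179;21m[48;2;253;235;44m🬂[38;2;251;179;21m[48;2;253;231;42m🬂[0m
</frame>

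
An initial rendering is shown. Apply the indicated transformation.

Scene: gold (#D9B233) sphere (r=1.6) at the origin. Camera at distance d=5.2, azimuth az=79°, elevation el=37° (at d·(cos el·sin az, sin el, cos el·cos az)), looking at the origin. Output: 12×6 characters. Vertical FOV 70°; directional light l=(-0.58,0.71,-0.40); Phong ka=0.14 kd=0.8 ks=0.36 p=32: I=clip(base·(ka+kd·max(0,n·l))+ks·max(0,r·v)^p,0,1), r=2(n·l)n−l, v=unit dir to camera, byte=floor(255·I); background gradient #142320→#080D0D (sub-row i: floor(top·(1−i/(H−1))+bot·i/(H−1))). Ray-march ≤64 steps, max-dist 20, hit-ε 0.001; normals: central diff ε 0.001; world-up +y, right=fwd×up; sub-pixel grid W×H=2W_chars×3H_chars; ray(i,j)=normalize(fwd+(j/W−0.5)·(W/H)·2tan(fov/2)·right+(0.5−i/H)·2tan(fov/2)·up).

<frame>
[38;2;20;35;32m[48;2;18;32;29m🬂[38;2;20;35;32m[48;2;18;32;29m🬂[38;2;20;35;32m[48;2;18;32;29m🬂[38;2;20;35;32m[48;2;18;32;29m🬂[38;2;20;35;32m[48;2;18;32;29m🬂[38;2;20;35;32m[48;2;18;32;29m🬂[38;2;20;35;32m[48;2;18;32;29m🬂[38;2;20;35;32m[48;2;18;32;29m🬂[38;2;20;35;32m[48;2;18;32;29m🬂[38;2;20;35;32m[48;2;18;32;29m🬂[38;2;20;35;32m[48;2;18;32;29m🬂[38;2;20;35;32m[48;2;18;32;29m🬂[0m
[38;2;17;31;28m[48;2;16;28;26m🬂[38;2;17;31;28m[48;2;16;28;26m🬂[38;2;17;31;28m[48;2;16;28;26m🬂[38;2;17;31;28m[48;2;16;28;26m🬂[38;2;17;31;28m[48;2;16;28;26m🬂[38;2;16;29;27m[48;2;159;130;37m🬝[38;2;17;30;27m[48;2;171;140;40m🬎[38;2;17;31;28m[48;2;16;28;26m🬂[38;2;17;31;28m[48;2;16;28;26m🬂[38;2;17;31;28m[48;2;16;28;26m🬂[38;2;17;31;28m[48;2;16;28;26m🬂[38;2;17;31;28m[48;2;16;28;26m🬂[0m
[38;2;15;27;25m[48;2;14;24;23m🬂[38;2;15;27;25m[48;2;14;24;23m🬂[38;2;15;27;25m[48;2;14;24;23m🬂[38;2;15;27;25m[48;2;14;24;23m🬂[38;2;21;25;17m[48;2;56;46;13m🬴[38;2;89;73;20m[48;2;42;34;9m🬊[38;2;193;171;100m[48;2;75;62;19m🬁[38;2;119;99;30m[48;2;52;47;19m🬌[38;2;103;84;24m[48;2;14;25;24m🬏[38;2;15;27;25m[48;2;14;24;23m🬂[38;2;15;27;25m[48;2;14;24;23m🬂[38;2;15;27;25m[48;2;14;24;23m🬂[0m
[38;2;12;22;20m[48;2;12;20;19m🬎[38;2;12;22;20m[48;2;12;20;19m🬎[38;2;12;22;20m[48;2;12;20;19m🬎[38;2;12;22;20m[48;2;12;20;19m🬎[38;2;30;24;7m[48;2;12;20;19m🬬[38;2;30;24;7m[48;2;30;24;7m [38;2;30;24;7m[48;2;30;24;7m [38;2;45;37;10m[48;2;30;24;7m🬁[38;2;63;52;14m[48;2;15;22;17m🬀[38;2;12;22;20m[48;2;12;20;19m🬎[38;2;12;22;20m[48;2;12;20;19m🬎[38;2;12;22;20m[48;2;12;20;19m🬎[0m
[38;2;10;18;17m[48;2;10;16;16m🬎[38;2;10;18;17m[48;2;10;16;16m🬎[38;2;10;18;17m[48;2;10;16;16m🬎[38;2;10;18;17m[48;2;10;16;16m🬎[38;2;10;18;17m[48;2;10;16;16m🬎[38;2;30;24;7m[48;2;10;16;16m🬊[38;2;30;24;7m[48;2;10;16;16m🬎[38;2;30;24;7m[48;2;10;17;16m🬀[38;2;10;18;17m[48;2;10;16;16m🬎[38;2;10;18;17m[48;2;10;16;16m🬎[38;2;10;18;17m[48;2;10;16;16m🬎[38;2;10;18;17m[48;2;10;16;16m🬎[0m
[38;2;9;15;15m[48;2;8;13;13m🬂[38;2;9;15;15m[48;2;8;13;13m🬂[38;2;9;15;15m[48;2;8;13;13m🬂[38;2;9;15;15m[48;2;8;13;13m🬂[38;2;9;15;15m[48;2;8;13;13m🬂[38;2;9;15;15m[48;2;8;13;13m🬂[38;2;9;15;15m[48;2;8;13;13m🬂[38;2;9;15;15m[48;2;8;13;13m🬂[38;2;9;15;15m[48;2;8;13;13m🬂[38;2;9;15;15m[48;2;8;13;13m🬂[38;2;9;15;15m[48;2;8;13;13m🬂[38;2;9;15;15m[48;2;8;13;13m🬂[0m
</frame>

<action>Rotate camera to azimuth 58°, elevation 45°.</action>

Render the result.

<frame>
[38;2;20;35;32m[48;2;18;32;29m🬂[38;2;20;35;32m[48;2;18;32;29m🬂[38;2;20;35;32m[48;2;18;32;29m🬂[38;2;20;35;32m[48;2;18;32;29m🬂[38;2;20;35;32m[48;2;18;32;29m🬂[38;2;20;35;32m[48;2;18;32;29m🬂[38;2;20;35;32m[48;2;18;32;29m🬂[38;2;20;35;32m[48;2;18;32;29m🬂[38;2;20;35;32m[48;2;18;32;29m🬂[38;2;20;35;32m[48;2;18;32;29m🬂[38;2;20;35;32m[48;2;18;32;29m🬂[38;2;20;35;32m[48;2;18;32;29m🬂[0m
[38;2;17;31;28m[48;2;16;28;26m🬂[38;2;17;31;28m[48;2;16;28;26m🬂[38;2;17;31;28m[48;2;16;28;26m🬂[38;2;17;31;28m[48;2;16;28;26m🬂[38;2;17;31;28m[48;2;16;28;26m🬂[38;2;16;29;27m[48;2;182;149;42m🬝[38;2;17;30;27m[48;2;180;148;42m🬎[38;2;17;31;28m[48;2;16;28;26m🬂[38;2;17;31;28m[48;2;16;28;26m🬂[38;2;17;31;28m[48;2;16;28;26m🬂[38;2;17;31;28m[48;2;16;28;26m🬂[38;2;17;31;28m[48;2;16;28;26m🬂[0m
[38;2;15;27;25m[48;2;14;24;23m🬂[38;2;15;27;25m[48;2;14;24;23m🬂[38;2;15;27;25m[48;2;14;24;23m🬂[38;2;15;27;25m[48;2;14;24;23m🬂[38;2;15;26;24m[48;2;73;60;17m🬆[38;2;136;112;36m[48;2;76;62;17m🬂[38;2;175;152;76m[48;2;77;63;18m🬂[38;2;112;92;26m[48;2;48;45;18m🬌[38;2;73;60;17m[48;2;14;25;24m🬏[38;2;15;27;25m[48;2;14;24;23m🬂[38;2;15;27;25m[48;2;14;24;23m🬂[38;2;15;27;25m[48;2;14;24;23m🬂[0m
[38;2;12;22;20m[48;2;12;20;19m🬎[38;2;12;22;20m[48;2;12;20;19m🬎[38;2;12;22;20m[48;2;12;20;19m🬎[38;2;12;22;20m[48;2;12;20;19m🬎[38;2;30;24;7m[48;2;12;20;19m🬬[38;2;30;24;7m[48;2;30;24;7m [38;2;31;25;7m[48;2;30;24;7m🬂[38;2;33;27;7m[48;2;30;24;7m🬂[38;2;32;26;7m[48;2;12;21;19m🬄[38;2;12;22;20m[48;2;12;20;19m🬎[38;2;12;22;20m[48;2;12;20;19m🬎[38;2;12;22;20m[48;2;12;20;19m🬎[0m
[38;2;10;18;17m[48;2;10;16;16m🬎[38;2;10;18;17m[48;2;10;16;16m🬎[38;2;10;18;17m[48;2;10;16;16m🬎[38;2;10;18;17m[48;2;10;16;16m🬎[38;2;10;18;17m[48;2;10;16;16m🬎[38;2;30;24;7m[48;2;10;16;16m🬊[38;2;30;24;7m[48;2;10;16;16m🬎[38;2;30;24;7m[48;2;10;17;16m🬀[38;2;10;18;17m[48;2;10;16;16m🬎[38;2;10;18;17m[48;2;10;16;16m🬎[38;2;10;18;17m[48;2;10;16;16m🬎[38;2;10;18;17m[48;2;10;16;16m🬎[0m
[38;2;9;15;15m[48;2;8;13;13m🬂[38;2;9;15;15m[48;2;8;13;13m🬂[38;2;9;15;15m[48;2;8;13;13m🬂[38;2;9;15;15m[48;2;8;13;13m🬂[38;2;9;15;15m[48;2;8;13;13m🬂[38;2;9;15;15m[48;2;8;13;13m🬂[38;2;9;15;15m[48;2;8;13;13m🬂[38;2;9;15;15m[48;2;8;13;13m🬂[38;2;9;15;15m[48;2;8;13;13m🬂[38;2;9;15;15m[48;2;8;13;13m🬂[38;2;9;15;15m[48;2;8;13;13m🬂[38;2;9;15;15m[48;2;8;13;13m🬂[0m
</frame>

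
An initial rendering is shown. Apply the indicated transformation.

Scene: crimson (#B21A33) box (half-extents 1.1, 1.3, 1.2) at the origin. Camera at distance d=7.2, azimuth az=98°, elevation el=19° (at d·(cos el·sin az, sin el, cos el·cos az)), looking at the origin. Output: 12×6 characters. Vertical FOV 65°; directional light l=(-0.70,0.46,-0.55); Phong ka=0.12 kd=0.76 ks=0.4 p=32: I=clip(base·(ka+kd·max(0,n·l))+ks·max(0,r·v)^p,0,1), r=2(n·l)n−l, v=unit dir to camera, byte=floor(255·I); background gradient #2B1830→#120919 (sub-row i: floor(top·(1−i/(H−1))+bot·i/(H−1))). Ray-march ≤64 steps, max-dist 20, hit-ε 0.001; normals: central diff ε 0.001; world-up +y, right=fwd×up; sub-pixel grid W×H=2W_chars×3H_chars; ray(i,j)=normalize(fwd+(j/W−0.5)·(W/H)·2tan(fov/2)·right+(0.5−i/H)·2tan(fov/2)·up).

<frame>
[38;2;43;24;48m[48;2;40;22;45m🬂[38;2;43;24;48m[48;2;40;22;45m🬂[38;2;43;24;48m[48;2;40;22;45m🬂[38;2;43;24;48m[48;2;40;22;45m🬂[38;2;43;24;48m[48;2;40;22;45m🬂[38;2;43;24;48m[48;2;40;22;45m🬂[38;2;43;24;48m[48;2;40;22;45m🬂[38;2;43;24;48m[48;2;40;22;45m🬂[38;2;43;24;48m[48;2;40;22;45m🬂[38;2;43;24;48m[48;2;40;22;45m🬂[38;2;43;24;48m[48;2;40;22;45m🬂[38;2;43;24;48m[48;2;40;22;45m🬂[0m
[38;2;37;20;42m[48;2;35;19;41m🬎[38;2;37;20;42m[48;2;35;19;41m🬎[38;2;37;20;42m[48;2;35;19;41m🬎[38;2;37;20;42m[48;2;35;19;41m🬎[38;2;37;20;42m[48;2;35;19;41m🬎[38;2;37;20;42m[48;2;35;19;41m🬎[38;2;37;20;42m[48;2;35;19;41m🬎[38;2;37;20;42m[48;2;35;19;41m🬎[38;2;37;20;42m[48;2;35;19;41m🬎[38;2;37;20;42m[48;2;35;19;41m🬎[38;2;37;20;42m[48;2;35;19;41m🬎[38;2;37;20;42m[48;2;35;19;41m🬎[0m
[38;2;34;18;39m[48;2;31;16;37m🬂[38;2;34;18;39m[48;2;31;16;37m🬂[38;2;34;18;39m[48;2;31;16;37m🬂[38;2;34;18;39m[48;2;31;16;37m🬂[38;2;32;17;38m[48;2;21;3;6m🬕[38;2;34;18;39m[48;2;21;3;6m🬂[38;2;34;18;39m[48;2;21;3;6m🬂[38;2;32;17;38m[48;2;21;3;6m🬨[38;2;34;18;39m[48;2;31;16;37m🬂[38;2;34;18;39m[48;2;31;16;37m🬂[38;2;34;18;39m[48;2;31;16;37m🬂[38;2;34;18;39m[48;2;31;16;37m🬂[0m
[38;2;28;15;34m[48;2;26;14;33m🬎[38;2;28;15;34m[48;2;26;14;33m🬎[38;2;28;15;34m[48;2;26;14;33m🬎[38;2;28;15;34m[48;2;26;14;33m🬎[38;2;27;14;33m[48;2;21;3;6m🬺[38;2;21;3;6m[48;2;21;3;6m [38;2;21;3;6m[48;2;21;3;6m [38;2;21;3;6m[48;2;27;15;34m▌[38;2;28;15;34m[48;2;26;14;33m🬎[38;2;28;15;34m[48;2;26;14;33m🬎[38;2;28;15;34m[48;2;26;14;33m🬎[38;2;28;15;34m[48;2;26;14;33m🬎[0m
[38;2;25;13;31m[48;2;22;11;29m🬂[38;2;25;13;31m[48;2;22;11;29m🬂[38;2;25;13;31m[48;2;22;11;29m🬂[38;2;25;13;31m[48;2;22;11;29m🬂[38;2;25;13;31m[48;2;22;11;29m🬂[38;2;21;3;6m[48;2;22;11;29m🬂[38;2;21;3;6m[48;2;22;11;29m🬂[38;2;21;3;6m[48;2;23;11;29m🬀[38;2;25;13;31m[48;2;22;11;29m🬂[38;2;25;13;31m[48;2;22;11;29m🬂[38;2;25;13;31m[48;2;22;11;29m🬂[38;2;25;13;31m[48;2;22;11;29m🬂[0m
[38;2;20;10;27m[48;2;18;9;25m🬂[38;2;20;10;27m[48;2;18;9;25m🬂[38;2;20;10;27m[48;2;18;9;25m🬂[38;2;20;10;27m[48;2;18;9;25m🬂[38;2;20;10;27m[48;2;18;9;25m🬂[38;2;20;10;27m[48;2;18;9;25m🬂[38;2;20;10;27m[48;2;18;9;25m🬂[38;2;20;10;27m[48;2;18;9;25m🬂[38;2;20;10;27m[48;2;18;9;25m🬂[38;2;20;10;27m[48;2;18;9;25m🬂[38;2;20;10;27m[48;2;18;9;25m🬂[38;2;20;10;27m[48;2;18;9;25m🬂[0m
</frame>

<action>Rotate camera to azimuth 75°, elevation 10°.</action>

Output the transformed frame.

<frame>
[38;2;43;24;48m[48;2;40;22;45m🬂[38;2;43;24;48m[48;2;40;22;45m🬂[38;2;43;24;48m[48;2;40;22;45m🬂[38;2;43;24;48m[48;2;40;22;45m🬂[38;2;43;24;48m[48;2;40;22;45m🬂[38;2;43;24;48m[48;2;40;22;45m🬂[38;2;43;24;48m[48;2;40;22;45m🬂[38;2;43;24;48m[48;2;40;22;45m🬂[38;2;43;24;48m[48;2;40;22;45m🬂[38;2;43;24;48m[48;2;40;22;45m🬂[38;2;43;24;48m[48;2;40;22;45m🬂[38;2;43;24;48m[48;2;40;22;45m🬂[0m
[38;2;37;20;42m[48;2;35;19;41m🬎[38;2;37;20;42m[48;2;35;19;41m🬎[38;2;37;20;42m[48;2;35;19;41m🬎[38;2;37;20;42m[48;2;35;19;41m🬎[38;2;37;20;42m[48;2;35;19;41m🬎[38;2;37;20;42m[48;2;35;19;41m🬎[38;2;37;20;42m[48;2;35;19;41m🬎[38;2;37;20;42m[48;2;35;19;41m🬎[38;2;37;20;42m[48;2;35;19;41m🬎[38;2;37;20;42m[48;2;35;19;41m🬎[38;2;37;20;42m[48;2;35;19;41m🬎[38;2;37;20;42m[48;2;35;19;41m🬎[0m
[38;2;34;18;39m[48;2;31;16;37m🬂[38;2;34;18;39m[48;2;31;16;37m🬂[38;2;34;18;39m[48;2;31;16;37m🬂[38;2;34;18;39m[48;2;31;16;37m🬂[38;2;34;18;39m[48;2;31;16;37m🬂[38;2;34;18;39m[48;2;21;3;6m🬂[38;2;34;18;39m[48;2;21;3;6m🬂[38;2;34;18;39m[48;2;21;3;6m🬂[38;2;34;18;39m[48;2;31;16;37m🬂[38;2;34;18;39m[48;2;31;16;37m🬂[38;2;34;18;39m[48;2;31;16;37m🬂[38;2;34;18;39m[48;2;31;16;37m🬂[0m
[38;2;28;15;34m[48;2;26;14;33m🬎[38;2;28;15;34m[48;2;26;14;33m🬎[38;2;28;15;34m[48;2;26;14;33m🬎[38;2;28;15;34m[48;2;26;14;33m🬎[38;2;28;15;34m[48;2;26;14;33m🬎[38;2;21;3;6m[48;2;21;3;6m [38;2;21;3;6m[48;2;21;3;6m [38;2;21;3;6m[48;2;21;3;6m [38;2;28;15;34m[48;2;26;14;33m🬎[38;2;28;15;34m[48;2;26;14;33m🬎[38;2;28;15;34m[48;2;26;14;33m🬎[38;2;28;15;34m[48;2;26;14;33m🬎[0m
[38;2;25;13;31m[48;2;22;11;29m🬂[38;2;25;13;31m[48;2;22;11;29m🬂[38;2;25;13;31m[48;2;22;11;29m🬂[38;2;25;13;31m[48;2;22;11;29m🬂[38;2;25;13;31m[48;2;22;11;29m🬂[38;2;21;3;6m[48;2;22;11;29m🬂[38;2;21;3;6m[48;2;22;11;29m🬂[38;2;21;3;6m[48;2;23;11;29m🬀[38;2;25;13;31m[48;2;22;11;29m🬂[38;2;25;13;31m[48;2;22;11;29m🬂[38;2;25;13;31m[48;2;22;11;29m🬂[38;2;25;13;31m[48;2;22;11;29m🬂[0m
[38;2;20;10;27m[48;2;18;9;25m🬂[38;2;20;10;27m[48;2;18;9;25m🬂[38;2;20;10;27m[48;2;18;9;25m🬂[38;2;20;10;27m[48;2;18;9;25m🬂[38;2;20;10;27m[48;2;18;9;25m🬂[38;2;20;10;27m[48;2;18;9;25m🬂[38;2;20;10;27m[48;2;18;9;25m🬂[38;2;20;10;27m[48;2;18;9;25m🬂[38;2;20;10;27m[48;2;18;9;25m🬂[38;2;20;10;27m[48;2;18;9;25m🬂[38;2;20;10;27m[48;2;18;9;25m🬂[38;2;20;10;27m[48;2;18;9;25m🬂[0m
</frame>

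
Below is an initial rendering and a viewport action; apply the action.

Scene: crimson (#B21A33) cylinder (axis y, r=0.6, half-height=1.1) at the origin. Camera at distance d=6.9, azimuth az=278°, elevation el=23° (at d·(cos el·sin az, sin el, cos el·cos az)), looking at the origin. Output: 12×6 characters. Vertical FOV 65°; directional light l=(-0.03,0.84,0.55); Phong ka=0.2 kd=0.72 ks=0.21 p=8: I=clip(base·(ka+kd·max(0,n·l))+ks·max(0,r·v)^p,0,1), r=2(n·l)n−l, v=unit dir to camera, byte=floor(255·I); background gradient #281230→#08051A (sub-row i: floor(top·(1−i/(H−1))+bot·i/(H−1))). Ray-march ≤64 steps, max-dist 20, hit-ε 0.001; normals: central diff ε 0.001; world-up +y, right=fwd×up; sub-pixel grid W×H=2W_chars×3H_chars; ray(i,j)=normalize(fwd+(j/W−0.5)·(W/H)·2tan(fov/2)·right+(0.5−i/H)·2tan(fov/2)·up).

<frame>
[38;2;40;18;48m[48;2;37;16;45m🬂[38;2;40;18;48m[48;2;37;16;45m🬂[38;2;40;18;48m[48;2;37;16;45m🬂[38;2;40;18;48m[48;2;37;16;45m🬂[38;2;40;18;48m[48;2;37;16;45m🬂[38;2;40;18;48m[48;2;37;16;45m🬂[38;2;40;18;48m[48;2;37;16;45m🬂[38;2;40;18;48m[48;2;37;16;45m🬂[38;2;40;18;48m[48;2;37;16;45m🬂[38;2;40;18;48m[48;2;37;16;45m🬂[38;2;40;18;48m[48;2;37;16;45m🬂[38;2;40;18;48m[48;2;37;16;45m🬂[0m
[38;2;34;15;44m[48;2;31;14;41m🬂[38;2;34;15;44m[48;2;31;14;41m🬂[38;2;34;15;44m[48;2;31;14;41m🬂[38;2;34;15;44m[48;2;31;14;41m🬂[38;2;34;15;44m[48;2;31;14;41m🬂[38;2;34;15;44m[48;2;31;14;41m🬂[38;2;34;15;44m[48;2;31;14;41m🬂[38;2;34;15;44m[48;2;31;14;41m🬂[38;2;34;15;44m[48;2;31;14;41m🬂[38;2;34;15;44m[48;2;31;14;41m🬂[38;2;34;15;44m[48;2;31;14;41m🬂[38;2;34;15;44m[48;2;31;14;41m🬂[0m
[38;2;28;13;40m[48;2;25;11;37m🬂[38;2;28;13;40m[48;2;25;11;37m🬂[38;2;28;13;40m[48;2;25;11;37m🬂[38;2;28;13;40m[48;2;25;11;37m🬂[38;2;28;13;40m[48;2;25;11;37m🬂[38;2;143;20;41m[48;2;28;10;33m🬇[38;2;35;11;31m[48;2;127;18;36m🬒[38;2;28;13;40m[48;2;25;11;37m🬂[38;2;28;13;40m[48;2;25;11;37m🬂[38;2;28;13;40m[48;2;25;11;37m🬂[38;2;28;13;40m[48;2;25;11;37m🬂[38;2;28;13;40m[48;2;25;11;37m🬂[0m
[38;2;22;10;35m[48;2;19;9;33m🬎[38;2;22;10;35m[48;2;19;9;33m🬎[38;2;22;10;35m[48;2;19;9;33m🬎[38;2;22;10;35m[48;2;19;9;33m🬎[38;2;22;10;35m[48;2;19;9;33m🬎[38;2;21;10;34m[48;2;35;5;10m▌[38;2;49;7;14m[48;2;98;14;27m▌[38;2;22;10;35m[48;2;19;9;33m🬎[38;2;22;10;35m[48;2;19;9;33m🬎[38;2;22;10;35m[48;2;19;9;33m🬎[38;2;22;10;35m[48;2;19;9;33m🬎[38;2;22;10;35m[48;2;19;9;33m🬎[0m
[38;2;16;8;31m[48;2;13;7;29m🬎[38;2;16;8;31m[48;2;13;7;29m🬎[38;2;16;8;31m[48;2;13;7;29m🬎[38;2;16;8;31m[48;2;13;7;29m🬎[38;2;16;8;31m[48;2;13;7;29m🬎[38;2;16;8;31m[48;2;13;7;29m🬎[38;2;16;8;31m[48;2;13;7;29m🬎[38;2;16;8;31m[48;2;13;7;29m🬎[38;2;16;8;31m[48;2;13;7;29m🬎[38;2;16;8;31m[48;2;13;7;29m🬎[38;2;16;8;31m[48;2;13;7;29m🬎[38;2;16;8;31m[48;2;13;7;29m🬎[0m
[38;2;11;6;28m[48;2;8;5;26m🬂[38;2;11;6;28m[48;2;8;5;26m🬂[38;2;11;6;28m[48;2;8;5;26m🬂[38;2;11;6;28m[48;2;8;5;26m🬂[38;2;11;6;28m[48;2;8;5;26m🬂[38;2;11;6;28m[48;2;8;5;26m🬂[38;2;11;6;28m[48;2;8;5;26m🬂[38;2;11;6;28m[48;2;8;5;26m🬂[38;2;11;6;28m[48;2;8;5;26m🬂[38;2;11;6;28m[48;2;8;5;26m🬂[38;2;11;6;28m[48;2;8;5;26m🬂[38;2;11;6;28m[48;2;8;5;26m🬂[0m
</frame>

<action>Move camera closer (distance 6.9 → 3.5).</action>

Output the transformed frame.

<frame>
[38;2;40;18;48m[48;2;37;16;45m🬂[38;2;40;18;48m[48;2;37;16;45m🬂[38;2;40;18;48m[48;2;37;16;45m🬂[38;2;40;18;48m[48;2;37;16;45m🬂[38;2;40;18;48m[48;2;37;16;45m🬂[38;2;40;18;48m[48;2;37;16;45m🬂[38;2;40;18;48m[48;2;37;16;45m🬂[38;2;40;18;48m[48;2;37;16;45m🬂[38;2;40;18;48m[48;2;37;16;45m🬂[38;2;40;18;48m[48;2;37;16;45m🬂[38;2;40;18;48m[48;2;37;16;45m🬂[38;2;40;18;48m[48;2;37;16;45m🬂[0m
[38;2;34;15;44m[48;2;31;14;41m🬂[38;2;34;15;44m[48;2;31;14;41m🬂[38;2;34;15;44m[48;2;31;14;41m🬂[38;2;34;15;44m[48;2;31;14;41m🬂[38;2;34;15;44m[48;2;31;14;41m🬂[38;2;33;14;43m[48;2;35;5;10m🬎[38;2;33;14;43m[48;2;59;8;16m🬎[38;2;89;13;25m[48;2;32;14;42m🬏[38;2;34;15;44m[48;2;31;14;41m🬂[38;2;34;15;44m[48;2;31;14;41m🬂[38;2;34;15;44m[48;2;31;14;41m🬂[38;2;34;15;44m[48;2;31;14;41m🬂[0m
[38;2;28;13;40m[48;2;25;11;37m🬂[38;2;28;13;40m[48;2;25;11;37m🬂[38;2;28;13;40m[48;2;25;11;37m🬂[38;2;28;13;40m[48;2;25;11;37m🬂[38;2;28;13;40m[48;2;25;11;37m🬂[38;2;35;5;10m[48;2;35;5;10m [38;2;49;7;14m[48;2;70;10;20m▌[38;2;91;13;26m[48;2;26;12;38m▌[38;2;28;13;40m[48;2;25;11;37m🬂[38;2;28;13;40m[48;2;25;11;37m🬂[38;2;28;13;40m[48;2;25;11;37m🬂[38;2;28;13;40m[48;2;25;11;37m🬂[0m
[38;2;22;10;35m[48;2;19;9;33m🬎[38;2;22;10;35m[48;2;19;9;33m🬎[38;2;22;10;35m[48;2;19;9;33m🬎[38;2;22;10;35m[48;2;19;9;33m🬎[38;2;22;10;35m[48;2;19;9;33m🬎[38;2;35;5;10m[48;2;35;5;10m [38;2;49;7;14m[48;2;72;10;20m▌[38;2;95;13;27m[48;2;21;10;34m▌[38;2;22;10;35m[48;2;19;9;33m🬎[38;2;22;10;35m[48;2;19;9;33m🬎[38;2;22;10;35m[48;2;19;9;33m🬎[38;2;22;10;35m[48;2;19;9;33m🬎[0m
[38;2;16;8;31m[48;2;13;7;29m🬎[38;2;16;8;31m[48;2;13;7;29m🬎[38;2;16;8;31m[48;2;13;7;29m🬎[38;2;16;8;31m[48;2;13;7;29m🬎[38;2;16;8;31m[48;2;13;7;29m🬎[38;2;35;5;10m[48;2;13;7;29m🬬[38;2;49;7;14m[48;2;74;10;21m▌[38;2;100;14;28m[48;2;14;7;30m🬄[38;2;16;8;31m[48;2;13;7;29m🬎[38;2;16;8;31m[48;2;13;7;29m🬎[38;2;16;8;31m[48;2;13;7;29m🬎[38;2;16;8;31m[48;2;13;7;29m🬎[0m
[38;2;11;6;28m[48;2;8;5;26m🬂[38;2;11;6;28m[48;2;8;5;26m🬂[38;2;11;6;28m[48;2;8;5;26m🬂[38;2;11;6;28m[48;2;8;5;26m🬂[38;2;11;6;28m[48;2;8;5;26m🬂[38;2;11;6;28m[48;2;8;5;26m🬂[38;2;11;6;28m[48;2;8;5;26m🬂[38;2;11;6;28m[48;2;8;5;26m🬂[38;2;11;6;28m[48;2;8;5;26m🬂[38;2;11;6;28m[48;2;8;5;26m🬂[38;2;11;6;28m[48;2;8;5;26m🬂[38;2;11;6;28m[48;2;8;5;26m🬂[0m
</frame>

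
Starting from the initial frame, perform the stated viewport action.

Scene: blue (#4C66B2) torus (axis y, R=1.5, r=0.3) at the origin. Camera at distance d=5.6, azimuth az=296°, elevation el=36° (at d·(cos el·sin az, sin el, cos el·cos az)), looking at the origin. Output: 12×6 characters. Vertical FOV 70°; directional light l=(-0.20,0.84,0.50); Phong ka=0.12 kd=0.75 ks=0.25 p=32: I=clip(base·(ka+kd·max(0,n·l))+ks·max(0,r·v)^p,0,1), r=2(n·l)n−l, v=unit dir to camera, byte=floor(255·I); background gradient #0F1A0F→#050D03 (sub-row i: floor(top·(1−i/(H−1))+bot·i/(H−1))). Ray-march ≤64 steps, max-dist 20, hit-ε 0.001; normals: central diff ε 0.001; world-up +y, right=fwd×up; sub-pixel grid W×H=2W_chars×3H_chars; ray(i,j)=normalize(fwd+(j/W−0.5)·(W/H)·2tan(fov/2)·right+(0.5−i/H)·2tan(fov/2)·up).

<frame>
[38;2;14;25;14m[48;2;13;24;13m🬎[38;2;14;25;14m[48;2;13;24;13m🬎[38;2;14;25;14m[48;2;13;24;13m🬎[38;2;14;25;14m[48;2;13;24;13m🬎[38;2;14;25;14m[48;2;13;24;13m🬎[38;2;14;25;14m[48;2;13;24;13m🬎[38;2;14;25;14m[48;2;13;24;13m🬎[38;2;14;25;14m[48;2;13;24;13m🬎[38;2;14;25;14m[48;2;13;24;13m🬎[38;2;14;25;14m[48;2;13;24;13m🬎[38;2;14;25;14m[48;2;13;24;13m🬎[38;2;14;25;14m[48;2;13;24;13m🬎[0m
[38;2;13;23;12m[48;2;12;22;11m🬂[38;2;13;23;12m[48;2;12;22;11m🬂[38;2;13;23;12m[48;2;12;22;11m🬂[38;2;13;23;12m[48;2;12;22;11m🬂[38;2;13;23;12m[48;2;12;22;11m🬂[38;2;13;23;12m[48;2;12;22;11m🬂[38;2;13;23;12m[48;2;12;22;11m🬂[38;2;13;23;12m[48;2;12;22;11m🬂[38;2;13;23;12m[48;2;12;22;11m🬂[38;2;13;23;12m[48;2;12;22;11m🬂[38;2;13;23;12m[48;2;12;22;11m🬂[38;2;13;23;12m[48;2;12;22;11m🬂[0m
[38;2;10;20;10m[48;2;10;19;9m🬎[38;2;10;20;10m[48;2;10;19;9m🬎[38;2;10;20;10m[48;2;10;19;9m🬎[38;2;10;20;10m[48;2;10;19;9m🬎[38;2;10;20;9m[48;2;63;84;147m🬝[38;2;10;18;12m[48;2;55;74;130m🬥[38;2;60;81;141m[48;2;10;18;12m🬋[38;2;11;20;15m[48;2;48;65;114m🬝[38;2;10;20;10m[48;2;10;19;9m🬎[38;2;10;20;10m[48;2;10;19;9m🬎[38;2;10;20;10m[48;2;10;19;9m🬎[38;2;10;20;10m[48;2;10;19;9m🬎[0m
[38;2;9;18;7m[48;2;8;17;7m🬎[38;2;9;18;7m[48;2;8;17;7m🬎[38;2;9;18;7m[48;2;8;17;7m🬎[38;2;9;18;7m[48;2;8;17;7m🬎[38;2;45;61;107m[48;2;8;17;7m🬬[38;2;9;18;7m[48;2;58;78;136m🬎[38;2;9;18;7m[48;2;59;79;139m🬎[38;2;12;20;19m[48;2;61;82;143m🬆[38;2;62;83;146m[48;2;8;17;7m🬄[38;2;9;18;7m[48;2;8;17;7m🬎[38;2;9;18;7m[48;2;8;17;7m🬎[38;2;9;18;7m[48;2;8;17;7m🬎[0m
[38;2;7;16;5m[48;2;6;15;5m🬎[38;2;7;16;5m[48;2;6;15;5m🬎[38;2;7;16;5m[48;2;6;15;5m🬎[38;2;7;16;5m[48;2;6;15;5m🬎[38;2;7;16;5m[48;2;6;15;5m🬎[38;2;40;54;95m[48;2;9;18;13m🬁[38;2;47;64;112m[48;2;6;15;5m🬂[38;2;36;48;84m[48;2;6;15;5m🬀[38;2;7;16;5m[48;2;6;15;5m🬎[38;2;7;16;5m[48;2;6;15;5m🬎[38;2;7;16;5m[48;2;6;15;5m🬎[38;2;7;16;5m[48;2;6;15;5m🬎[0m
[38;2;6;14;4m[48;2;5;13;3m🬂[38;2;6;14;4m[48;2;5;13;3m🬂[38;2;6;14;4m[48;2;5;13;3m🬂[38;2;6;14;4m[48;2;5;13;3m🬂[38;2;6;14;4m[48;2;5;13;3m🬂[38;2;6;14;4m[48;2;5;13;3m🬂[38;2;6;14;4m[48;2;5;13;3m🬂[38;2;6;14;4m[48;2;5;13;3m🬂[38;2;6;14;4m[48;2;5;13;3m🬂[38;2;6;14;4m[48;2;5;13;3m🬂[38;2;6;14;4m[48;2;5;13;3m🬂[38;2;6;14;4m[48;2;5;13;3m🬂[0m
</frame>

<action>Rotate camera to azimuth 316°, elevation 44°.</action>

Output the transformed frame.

<frame>
[38;2;14;25;14m[48;2;13;24;13m🬎[38;2;14;25;14m[48;2;13;24;13m🬎[38;2;14;25;14m[48;2;13;24;13m🬎[38;2;14;25;14m[48;2;13;24;13m🬎[38;2;14;25;14m[48;2;13;24;13m🬎[38;2;14;25;14m[48;2;13;24;13m🬎[38;2;14;25;14m[48;2;13;24;13m🬎[38;2;14;25;14m[48;2;13;24;13m🬎[38;2;14;25;14m[48;2;13;24;13m🬎[38;2;14;25;14m[48;2;13;24;13m🬎[38;2;14;25;14m[48;2;13;24;13m🬎[38;2;14;25;14m[48;2;13;24;13m🬎[0m
[38;2;13;23;12m[48;2;12;22;11m🬂[38;2;13;23;12m[48;2;12;22;11m🬂[38;2;13;23;12m[48;2;12;22;11m🬂[38;2;13;23;12m[48;2;12;22;11m🬂[38;2;13;23;12m[48;2;12;22;11m🬂[38;2;13;23;12m[48;2;12;22;11m🬂[38;2;13;23;12m[48;2;12;22;11m🬂[38;2;13;23;12m[48;2;12;22;11m🬂[38;2;13;23;12m[48;2;12;22;11m🬂[38;2;13;23;12m[48;2;12;22;11m🬂[38;2;13;23;12m[48;2;12;22;11m🬂[38;2;13;23;12m[48;2;12;22;11m🬂[0m
[38;2;10;20;10m[48;2;10;19;9m🬎[38;2;10;20;10m[48;2;10;19;9m🬎[38;2;10;20;10m[48;2;10;19;9m🬎[38;2;10;20;10m[48;2;10;19;9m🬎[38;2;10;20;9m[48;2;60;80;141m🬝[38;2;73;95;158m[48;2;15;25;24m🬋[38;2;59;79;139m[48;2;10;20;9m🬋[38;2;54;72;127m[48;2;10;19;13m🬢[38;2;10;20;10m[48;2;10;19;9m🬎[38;2;10;20;10m[48;2;10;19;9m🬎[38;2;10;20;10m[48;2;10;19;9m🬎[38;2;10;20;10m[48;2;10;19;9m🬎[0m
[38;2;9;18;7m[48;2;8;17;7m🬎[38;2;9;18;7m[48;2;8;17;7m🬎[38;2;9;18;7m[48;2;8;17;7m🬎[38;2;9;18;7m[48;2;8;17;7m🬎[38;2;8;17;7m[48;2;48;65;114m🬏[38;2;12;22;19m[48;2;55;74;130m🬬[38;2;8;18;7m[48;2;24;32;56m🬝[38;2;14;23;24m[48;2;54;73;128m🬆[38;2;58;79;138m[48;2;8;17;7m🬄[38;2;9;18;7m[48;2;8;17;7m🬎[38;2;9;18;7m[48;2;8;17;7m🬎[38;2;9;18;7m[48;2;8;17;7m🬎[0m
[38;2;7;16;5m[48;2;6;15;5m🬎[38;2;7;16;5m[48;2;6;15;5m🬎[38;2;7;16;5m[48;2;6;15;5m🬎[38;2;7;16;5m[48;2;6;15;5m🬎[38;2;7;16;5m[48;2;6;15;5m🬎[38;2;57;77;134m[48;2;6;15;5m🬂[38;2;82;104;169m[48;2;6;15;5m🬂[38;2;60;81;142m[48;2;6;15;5m🬀[38;2;7;16;5m[48;2;6;15;5m🬎[38;2;7;16;5m[48;2;6;15;5m🬎[38;2;7;16;5m[48;2;6;15;5m🬎[38;2;7;16;5m[48;2;6;15;5m🬎[0m
[38;2;6;14;4m[48;2;5;13;3m🬂[38;2;6;14;4m[48;2;5;13;3m🬂[38;2;6;14;4m[48;2;5;13;3m🬂[38;2;6;14;4m[48;2;5;13;3m🬂[38;2;6;14;4m[48;2;5;13;3m🬂[38;2;6;14;4m[48;2;5;13;3m🬂[38;2;6;14;4m[48;2;5;13;3m🬂[38;2;6;14;4m[48;2;5;13;3m🬂[38;2;6;14;4m[48;2;5;13;3m🬂[38;2;6;14;4m[48;2;5;13;3m🬂[38;2;6;14;4m[48;2;5;13;3m🬂[38;2;6;14;4m[48;2;5;13;3m🬂[0m
</frame>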